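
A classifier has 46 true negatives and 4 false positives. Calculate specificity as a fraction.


Specificity = TN / (TN + FP) = 46 / 50 = 23/25.

23/25


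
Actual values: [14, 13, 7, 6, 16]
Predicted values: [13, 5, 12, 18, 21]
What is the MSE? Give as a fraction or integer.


MSE = (1/5) * ((14-13)^2=1 + (13-5)^2=64 + (7-12)^2=25 + (6-18)^2=144 + (16-21)^2=25). Sum = 259. MSE = 259/5.

259/5


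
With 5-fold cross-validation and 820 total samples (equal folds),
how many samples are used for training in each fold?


Each validation fold has 820/5 = 164 samples. Training set = 820 - 164 = 656.

656


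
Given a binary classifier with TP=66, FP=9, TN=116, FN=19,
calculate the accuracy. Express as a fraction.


Accuracy = (TP + TN) / (TP + TN + FP + FN) = (66 + 116) / 210 = 13/15.

13/15


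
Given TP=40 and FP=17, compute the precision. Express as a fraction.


Precision = TP / (TP + FP) = 40 / 57 = 40/57.

40/57


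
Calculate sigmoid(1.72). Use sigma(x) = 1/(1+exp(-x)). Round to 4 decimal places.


sigma(1.72) = 1/(1+e^(-1.72)) = 1/(1+0.179066) = 1/1.179066 = 0.8481.

0.8481


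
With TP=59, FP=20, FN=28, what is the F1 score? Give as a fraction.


Precision = 59/79 = 59/79. Recall = 59/87 = 59/87. F1 = 2*P*R/(P+R) = 59/83.

59/83


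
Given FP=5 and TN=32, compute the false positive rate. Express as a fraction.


FPR = FP / (FP + TN) = 5 / 37 = 5/37.

5/37


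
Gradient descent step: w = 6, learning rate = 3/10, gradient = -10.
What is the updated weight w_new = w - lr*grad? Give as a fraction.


w_new = 6 - 3/10 * -10 = 6 - -3 = 9.

9


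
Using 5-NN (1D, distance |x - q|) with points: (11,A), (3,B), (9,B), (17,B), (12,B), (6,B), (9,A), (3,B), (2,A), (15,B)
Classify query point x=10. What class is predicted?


Distances: |11-10|=1, |3-10|=7, |9-10|=1, |17-10|=7, |12-10|=2, |6-10|=4, |9-10|=1, |3-10|=7, |2-10|=8, |15-10|=5. 5 nearest: (11,A), (9,A), (9,B), (12,B), (6,B). Counts: {'A': 2, 'B': 3}. Majority class: B.

B


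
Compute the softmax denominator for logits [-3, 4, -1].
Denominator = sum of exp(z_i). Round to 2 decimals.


Denom = e^-3=0.0498 + e^4=54.5982 + e^-1=0.3679. Sum = 55.0159, which rounds to 55.02.

55.02


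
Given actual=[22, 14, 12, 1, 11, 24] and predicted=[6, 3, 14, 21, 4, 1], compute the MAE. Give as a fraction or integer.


MAE = (1/6) * (|22-6|=16 + |14-3|=11 + |12-14|=2 + |1-21|=20 + |11-4|=7 + |24-1|=23). Sum = 79. MAE = 79/6.

79/6


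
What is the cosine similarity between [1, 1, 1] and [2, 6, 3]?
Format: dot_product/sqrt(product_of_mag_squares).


dot = 11. |a|^2 = 3, |b|^2 = 49. cos = 11/sqrt(147).

11/sqrt(147)


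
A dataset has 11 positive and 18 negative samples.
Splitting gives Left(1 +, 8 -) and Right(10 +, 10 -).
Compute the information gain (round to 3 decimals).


H(parent) = 0.9576. H(left) = 0.5033, H(right) = 1.0000. Weighted = (9/29)*0.5033 + (20/29)*1.0000 = 0.8459. IG = 0.9576 - 0.8459 = 0.1117, which rounds to 0.112.

0.112


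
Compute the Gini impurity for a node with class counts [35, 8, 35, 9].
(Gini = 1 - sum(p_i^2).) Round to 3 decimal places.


Total = 87. Proportions: 35/87, 8/87, 35/87, 9/87. sum(p_i^2) = 0.3428. Gini = 1 - 0.3428 = 0.6572, which rounds to 0.657.

0.657


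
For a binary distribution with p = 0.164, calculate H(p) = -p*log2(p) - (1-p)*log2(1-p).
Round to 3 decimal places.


H = -0.164*log2(0.164) - 0.836*log2(0.836) = 0.644.

0.644


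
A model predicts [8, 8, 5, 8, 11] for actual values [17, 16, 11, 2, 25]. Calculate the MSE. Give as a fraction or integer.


MSE = (1/5) * ((17-8)^2=81 + (16-8)^2=64 + (11-5)^2=36 + (2-8)^2=36 + (25-11)^2=196). Sum = 413. MSE = 413/5.

413/5


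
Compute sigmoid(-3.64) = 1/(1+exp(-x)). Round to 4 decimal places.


sigma(-3.64) = 1/(1+e^(3.64)) = 1/(1+38.091837) = 1/39.091837 = 0.0256.

0.0256


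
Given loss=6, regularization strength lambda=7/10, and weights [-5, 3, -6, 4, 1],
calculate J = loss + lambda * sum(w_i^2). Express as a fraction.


L2 sq norm = sum(w^2) = 87. J = 6 + 7/10 * 87 = 669/10.

669/10


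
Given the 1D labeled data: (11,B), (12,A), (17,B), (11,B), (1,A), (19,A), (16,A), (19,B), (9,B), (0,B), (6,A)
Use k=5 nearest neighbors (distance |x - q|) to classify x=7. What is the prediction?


Distances: |11-7|=4, |12-7|=5, |17-7|=10, |11-7|=4, |1-7|=6, |19-7|=12, |16-7|=9, |19-7|=12, |9-7|=2, |0-7|=7, |6-7|=1. 5 nearest: (6,A), (9,B), (11,B), (11,B), (12,A). Counts: {'A': 2, 'B': 3}. Majority class: B.

B


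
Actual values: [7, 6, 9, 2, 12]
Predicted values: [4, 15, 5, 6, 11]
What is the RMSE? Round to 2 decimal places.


MSE = 24.6000. RMSE = sqrt(24.6000) = 4.96.

4.96


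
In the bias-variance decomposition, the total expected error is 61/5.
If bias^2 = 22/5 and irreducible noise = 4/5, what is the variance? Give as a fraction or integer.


Total error = bias^2 + variance + irreducible noise. So variance = 61/5 - 22/5 - 4/5 = 7.

7


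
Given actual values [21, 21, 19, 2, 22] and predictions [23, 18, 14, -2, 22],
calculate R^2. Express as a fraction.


Mean(y) = 17. SS_res = 54. SS_tot = 286. R^2 = 1 - 54/(286) = 116/143.

116/143


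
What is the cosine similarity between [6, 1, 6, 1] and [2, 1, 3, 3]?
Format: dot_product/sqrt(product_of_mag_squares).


dot = 34. |a|^2 = 74, |b|^2 = 23. cos = 34/sqrt(1702).

34/sqrt(1702)


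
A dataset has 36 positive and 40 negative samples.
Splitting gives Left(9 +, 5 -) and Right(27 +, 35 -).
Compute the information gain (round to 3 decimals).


H(parent) = 0.9980. H(left) = 0.9403, H(right) = 0.9880. Weighted = (14/76)*0.9403 + (62/76)*0.9880 = 0.9792. IG = 0.9980 - 0.9792 = 0.0188, which rounds to 0.019.

0.019


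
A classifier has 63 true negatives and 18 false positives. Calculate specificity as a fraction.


Specificity = TN / (TN + FP) = 63 / 81 = 7/9.

7/9


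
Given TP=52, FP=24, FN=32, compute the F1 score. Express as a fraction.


Precision = 52/76 = 13/19. Recall = 52/84 = 13/21. F1 = 2*P*R/(P+R) = 13/20.

13/20


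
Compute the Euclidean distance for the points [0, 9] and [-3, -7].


d = sqrt(sum of squared differences). (0--3)^2=9, (9--7)^2=256. Sum = 265.

sqrt(265)


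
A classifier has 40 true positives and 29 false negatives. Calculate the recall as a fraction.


Recall = TP / (TP + FN) = 40 / 69 = 40/69.

40/69


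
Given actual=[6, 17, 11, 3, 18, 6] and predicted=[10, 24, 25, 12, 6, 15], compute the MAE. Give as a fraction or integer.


MAE = (1/6) * (|6-10|=4 + |17-24|=7 + |11-25|=14 + |3-12|=9 + |18-6|=12 + |6-15|=9). Sum = 55. MAE = 55/6.

55/6


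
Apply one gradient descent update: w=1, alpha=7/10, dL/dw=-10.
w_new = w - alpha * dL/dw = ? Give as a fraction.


w_new = 1 - 7/10 * -10 = 1 - -7 = 8.

8


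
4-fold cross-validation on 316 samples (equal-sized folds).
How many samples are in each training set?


Each validation fold has 316/4 = 79 samples. Training set = 316 - 79 = 237.

237


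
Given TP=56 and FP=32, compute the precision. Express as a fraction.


Precision = TP / (TP + FP) = 56 / 88 = 7/11.

7/11


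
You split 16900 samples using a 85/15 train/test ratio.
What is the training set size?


Test set = 16900 * 15% = 2535. Training set = 16900 - 2535 = 14365.

14365


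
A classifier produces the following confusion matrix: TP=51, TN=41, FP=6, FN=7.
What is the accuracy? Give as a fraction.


Accuracy = (TP + TN) / (TP + TN + FP + FN) = (51 + 41) / 105 = 92/105.

92/105


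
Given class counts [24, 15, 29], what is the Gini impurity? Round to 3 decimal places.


Total = 68. Proportions: 24/68, 15/68, 29/68. sum(p_i^2) = 0.3551. Gini = 1 - 0.3551 = 0.6449, which rounds to 0.645.

0.645


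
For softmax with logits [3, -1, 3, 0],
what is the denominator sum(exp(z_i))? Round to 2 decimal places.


Denom = e^3=20.0855 + e^-1=0.3679 + e^3=20.0855 + e^0=1.0000. Sum = 41.5389, which rounds to 41.54.

41.54


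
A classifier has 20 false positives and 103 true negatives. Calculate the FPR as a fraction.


FPR = FP / (FP + TN) = 20 / 123 = 20/123.

20/123


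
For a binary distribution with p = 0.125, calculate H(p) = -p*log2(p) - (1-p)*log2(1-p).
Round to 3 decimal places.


H = -0.125*log2(0.125) - 0.875*log2(0.875) = 0.544.

0.544


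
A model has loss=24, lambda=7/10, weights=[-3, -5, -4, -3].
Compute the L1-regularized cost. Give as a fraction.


L1 norm = sum(|w|) = 15. J = 24 + 7/10 * 15 = 69/2.

69/2


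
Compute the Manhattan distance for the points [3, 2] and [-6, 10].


d = sum of absolute differences: |3--6|=9 + |2-10|=8 = 17.

17


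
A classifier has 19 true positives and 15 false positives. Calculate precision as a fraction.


Precision = TP / (TP + FP) = 19 / 34 = 19/34.

19/34


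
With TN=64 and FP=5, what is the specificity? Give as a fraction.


Specificity = TN / (TN + FP) = 64 / 69 = 64/69.

64/69


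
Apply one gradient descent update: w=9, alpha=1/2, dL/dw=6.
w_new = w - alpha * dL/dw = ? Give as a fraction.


w_new = 9 - 1/2 * 6 = 9 - 3 = 6.

6


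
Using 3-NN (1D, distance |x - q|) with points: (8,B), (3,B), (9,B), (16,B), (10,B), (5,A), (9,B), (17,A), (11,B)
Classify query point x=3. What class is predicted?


Distances: |8-3|=5, |3-3|=0, |9-3|=6, |16-3|=13, |10-3|=7, |5-3|=2, |9-3|=6, |17-3|=14, |11-3|=8. 3 nearest: (3,B), (5,A), (8,B). Counts: {'B': 2, 'A': 1}. Majority class: B.

B


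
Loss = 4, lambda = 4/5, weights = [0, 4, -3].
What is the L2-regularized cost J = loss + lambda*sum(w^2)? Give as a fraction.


L2 sq norm = sum(w^2) = 25. J = 4 + 4/5 * 25 = 24.

24


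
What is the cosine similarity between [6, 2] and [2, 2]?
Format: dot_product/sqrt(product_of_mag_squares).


dot = 16. |a|^2 = 40, |b|^2 = 8. cos = 16/sqrt(320).

16/sqrt(320)


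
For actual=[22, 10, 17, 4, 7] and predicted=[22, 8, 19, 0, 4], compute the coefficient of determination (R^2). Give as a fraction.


Mean(y) = 12. SS_res = 33. SS_tot = 218. R^2 = 1 - 33/(218) = 185/218.

185/218


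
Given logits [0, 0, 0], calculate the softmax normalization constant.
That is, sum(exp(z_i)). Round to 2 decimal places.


Denom = e^0=1.0000 + e^0=1.0000 + e^0=1.0000. Sum = 3.0000, which rounds to 3.00.

3.00


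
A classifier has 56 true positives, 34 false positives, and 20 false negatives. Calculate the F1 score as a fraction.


Precision = 56/90 = 28/45. Recall = 56/76 = 14/19. F1 = 2*P*R/(P+R) = 56/83.

56/83


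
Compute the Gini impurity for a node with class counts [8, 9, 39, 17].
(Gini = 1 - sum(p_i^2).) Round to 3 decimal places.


Total = 73. Proportions: 8/73, 9/73, 39/73, 17/73. sum(p_i^2) = 0.3669. Gini = 1 - 0.3669 = 0.6331, which rounds to 0.633.

0.633


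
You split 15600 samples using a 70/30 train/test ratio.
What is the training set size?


Test set = 15600 * 30% = 4680. Training set = 15600 - 4680 = 10920.

10920


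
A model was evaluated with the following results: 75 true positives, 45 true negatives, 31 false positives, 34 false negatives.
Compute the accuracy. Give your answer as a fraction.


Accuracy = (TP + TN) / (TP + TN + FP + FN) = (75 + 45) / 185 = 24/37.

24/37


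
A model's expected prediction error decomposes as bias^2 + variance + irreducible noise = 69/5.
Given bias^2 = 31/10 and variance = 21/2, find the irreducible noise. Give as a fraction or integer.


Total error = bias^2 + variance + irreducible noise. So irreducible noise = 69/5 - 31/10 - 21/2 = 1/5.

1/5


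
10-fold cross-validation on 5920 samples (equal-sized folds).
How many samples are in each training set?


Each validation fold has 5920/10 = 592 samples. Training set = 5920 - 592 = 5328.

5328


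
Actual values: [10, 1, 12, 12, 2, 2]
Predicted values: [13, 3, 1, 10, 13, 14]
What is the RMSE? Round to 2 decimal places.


MSE = 67.1667. RMSE = sqrt(67.1667) = 8.20.

8.20


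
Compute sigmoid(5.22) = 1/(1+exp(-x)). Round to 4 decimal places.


sigma(5.22) = 1/(1+e^(-5.22)) = 1/(1+0.005407) = 1/1.005407 = 0.9946.

0.9946


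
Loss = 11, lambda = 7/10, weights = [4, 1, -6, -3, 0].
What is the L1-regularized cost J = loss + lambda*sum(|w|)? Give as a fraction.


L1 norm = sum(|w|) = 14. J = 11 + 7/10 * 14 = 104/5.

104/5


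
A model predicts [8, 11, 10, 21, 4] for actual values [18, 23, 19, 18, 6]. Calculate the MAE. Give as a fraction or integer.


MAE = (1/5) * (|18-8|=10 + |23-11|=12 + |19-10|=9 + |18-21|=3 + |6-4|=2). Sum = 36. MAE = 36/5.

36/5


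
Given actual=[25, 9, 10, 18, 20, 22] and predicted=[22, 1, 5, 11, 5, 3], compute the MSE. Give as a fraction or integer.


MSE = (1/6) * ((25-22)^2=9 + (9-1)^2=64 + (10-5)^2=25 + (18-11)^2=49 + (20-5)^2=225 + (22-3)^2=361). Sum = 733. MSE = 733/6.

733/6


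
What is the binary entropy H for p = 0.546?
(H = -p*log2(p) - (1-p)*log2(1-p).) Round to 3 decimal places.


H = -0.546*log2(0.546) - 0.454*log2(0.454) = 0.994.

0.994


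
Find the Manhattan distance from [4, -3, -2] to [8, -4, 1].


d = sum of absolute differences: |4-8|=4 + |-3--4|=1 + |-2-1|=3 = 8.

8


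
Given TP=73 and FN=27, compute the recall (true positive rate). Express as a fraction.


Recall = TP / (TP + FN) = 73 / 100 = 73/100.

73/100


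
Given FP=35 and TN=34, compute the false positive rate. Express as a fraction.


FPR = FP / (FP + TN) = 35 / 69 = 35/69.

35/69


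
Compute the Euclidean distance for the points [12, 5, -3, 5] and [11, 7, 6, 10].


d = sqrt(sum of squared differences). (12-11)^2=1, (5-7)^2=4, (-3-6)^2=81, (5-10)^2=25. Sum = 111.

sqrt(111)


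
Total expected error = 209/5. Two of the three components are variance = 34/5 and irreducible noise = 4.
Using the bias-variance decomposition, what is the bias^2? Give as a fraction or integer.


Total error = bias^2 + variance + irreducible noise. So bias^2 = 209/5 - 34/5 - 4 = 31.

31


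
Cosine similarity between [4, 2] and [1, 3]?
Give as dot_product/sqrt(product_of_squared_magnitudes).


dot = 10. |a|^2 = 20, |b|^2 = 10. cos = 10/sqrt(200).

10/sqrt(200)


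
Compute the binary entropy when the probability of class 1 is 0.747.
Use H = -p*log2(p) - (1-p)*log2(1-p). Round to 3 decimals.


H = -0.747*log2(0.747) - 0.253*log2(0.253) = 0.816.

0.816


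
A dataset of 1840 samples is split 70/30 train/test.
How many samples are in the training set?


Test set = 1840 * 30% = 552. Training set = 1840 - 552 = 1288.

1288


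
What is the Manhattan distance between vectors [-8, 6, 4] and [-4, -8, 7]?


d = sum of absolute differences: |-8--4|=4 + |6--8|=14 + |4-7|=3 = 21.

21


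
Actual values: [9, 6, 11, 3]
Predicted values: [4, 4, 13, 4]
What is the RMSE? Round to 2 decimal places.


MSE = 8.5000. RMSE = sqrt(8.5000) = 2.92.

2.92


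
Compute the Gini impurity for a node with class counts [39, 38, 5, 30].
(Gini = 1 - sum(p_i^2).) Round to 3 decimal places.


Total = 112. Proportions: 39/112, 38/112, 5/112, 30/112. sum(p_i^2) = 0.3101. Gini = 1 - 0.3101 = 0.6899, which rounds to 0.690.

0.690


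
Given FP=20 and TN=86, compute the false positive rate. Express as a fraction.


FPR = FP / (FP + TN) = 20 / 106 = 10/53.

10/53


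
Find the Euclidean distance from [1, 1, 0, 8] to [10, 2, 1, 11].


d = sqrt(sum of squared differences). (1-10)^2=81, (1-2)^2=1, (0-1)^2=1, (8-11)^2=9. Sum = 92.

sqrt(92)


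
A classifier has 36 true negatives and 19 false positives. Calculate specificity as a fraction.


Specificity = TN / (TN + FP) = 36 / 55 = 36/55.

36/55


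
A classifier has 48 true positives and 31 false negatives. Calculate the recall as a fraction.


Recall = TP / (TP + FN) = 48 / 79 = 48/79.

48/79


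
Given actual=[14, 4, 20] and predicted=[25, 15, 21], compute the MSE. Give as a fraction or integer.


MSE = (1/3) * ((14-25)^2=121 + (4-15)^2=121 + (20-21)^2=1). Sum = 243. MSE = 81.

81


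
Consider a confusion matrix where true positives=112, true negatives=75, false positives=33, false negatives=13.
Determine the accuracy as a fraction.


Accuracy = (TP + TN) / (TP + TN + FP + FN) = (112 + 75) / 233 = 187/233.

187/233


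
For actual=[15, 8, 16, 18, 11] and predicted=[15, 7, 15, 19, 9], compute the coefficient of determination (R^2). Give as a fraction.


Mean(y) = 68/5. SS_res = 7. SS_tot = 326/5. R^2 = 1 - 7/(326/5) = 291/326.

291/326


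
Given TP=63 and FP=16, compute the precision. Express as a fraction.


Precision = TP / (TP + FP) = 63 / 79 = 63/79.

63/79


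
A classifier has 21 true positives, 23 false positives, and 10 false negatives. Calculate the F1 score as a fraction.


Precision = 21/44 = 21/44. Recall = 21/31 = 21/31. F1 = 2*P*R/(P+R) = 14/25.

14/25


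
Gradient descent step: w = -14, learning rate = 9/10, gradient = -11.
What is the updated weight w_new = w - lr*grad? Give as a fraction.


w_new = -14 - 9/10 * -11 = -14 - -99/10 = -41/10.

-41/10


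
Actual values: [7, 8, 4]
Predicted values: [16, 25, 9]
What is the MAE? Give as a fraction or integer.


MAE = (1/3) * (|7-16|=9 + |8-25|=17 + |4-9|=5). Sum = 31. MAE = 31/3.

31/3


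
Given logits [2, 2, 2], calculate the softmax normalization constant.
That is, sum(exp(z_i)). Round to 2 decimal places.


Denom = e^2=7.3891 + e^2=7.3891 + e^2=7.3891. Sum = 22.1673, which rounds to 22.17.

22.17


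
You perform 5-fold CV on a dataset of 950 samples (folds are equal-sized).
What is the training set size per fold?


Each validation fold has 950/5 = 190 samples. Training set = 950 - 190 = 760.

760


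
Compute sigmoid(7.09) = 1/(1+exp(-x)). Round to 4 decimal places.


sigma(7.09) = 1/(1+e^(-7.09)) = 1/(1+0.000833) = 1/1.000833 = 0.9992.

0.9992


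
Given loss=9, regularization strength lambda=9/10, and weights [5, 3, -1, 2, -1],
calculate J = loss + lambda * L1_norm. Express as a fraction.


L1 norm = sum(|w|) = 12. J = 9 + 9/10 * 12 = 99/5.

99/5


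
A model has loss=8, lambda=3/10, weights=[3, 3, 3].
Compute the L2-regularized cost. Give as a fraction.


L2 sq norm = sum(w^2) = 27. J = 8 + 3/10 * 27 = 161/10.

161/10


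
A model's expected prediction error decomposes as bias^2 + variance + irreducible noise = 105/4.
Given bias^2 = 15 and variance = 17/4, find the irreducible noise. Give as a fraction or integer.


Total error = bias^2 + variance + irreducible noise. So irreducible noise = 105/4 - 15 - 17/4 = 7.

7


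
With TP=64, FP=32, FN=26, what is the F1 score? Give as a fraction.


Precision = 64/96 = 2/3. Recall = 64/90 = 32/45. F1 = 2*P*R/(P+R) = 64/93.

64/93


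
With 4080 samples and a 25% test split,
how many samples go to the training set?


Test set = 4080 * 25% = 1020. Training set = 4080 - 1020 = 3060.

3060


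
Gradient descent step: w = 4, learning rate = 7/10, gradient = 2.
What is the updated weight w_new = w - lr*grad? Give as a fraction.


w_new = 4 - 7/10 * 2 = 4 - 7/5 = 13/5.

13/5


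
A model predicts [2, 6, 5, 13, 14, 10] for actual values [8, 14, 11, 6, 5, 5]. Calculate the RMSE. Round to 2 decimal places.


MSE = 48.5000. RMSE = sqrt(48.5000) = 6.96.

6.96


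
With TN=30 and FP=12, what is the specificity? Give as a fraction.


Specificity = TN / (TN + FP) = 30 / 42 = 5/7.

5/7


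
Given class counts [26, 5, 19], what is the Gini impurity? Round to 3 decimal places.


Total = 50. Proportions: 26/50, 5/50, 19/50. sum(p_i^2) = 0.4248. Gini = 1 - 0.4248 = 0.5752, which rounds to 0.575.

0.575


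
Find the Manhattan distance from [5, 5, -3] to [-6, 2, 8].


d = sum of absolute differences: |5--6|=11 + |5-2|=3 + |-3-8|=11 = 25.

25


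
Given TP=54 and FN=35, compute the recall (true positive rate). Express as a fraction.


Recall = TP / (TP + FN) = 54 / 89 = 54/89.

54/89


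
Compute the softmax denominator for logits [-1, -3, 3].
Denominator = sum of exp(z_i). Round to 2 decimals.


Denom = e^-1=0.3679 + e^-3=0.0498 + e^3=20.0855. Sum = 20.5032, which rounds to 20.50.

20.50


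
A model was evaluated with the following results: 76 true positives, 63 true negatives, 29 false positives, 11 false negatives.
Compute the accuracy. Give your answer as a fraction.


Accuracy = (TP + TN) / (TP + TN + FP + FN) = (76 + 63) / 179 = 139/179.

139/179


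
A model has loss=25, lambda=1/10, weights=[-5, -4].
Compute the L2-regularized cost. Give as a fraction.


L2 sq norm = sum(w^2) = 41. J = 25 + 1/10 * 41 = 291/10.

291/10


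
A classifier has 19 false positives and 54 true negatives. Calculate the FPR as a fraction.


FPR = FP / (FP + TN) = 19 / 73 = 19/73.

19/73


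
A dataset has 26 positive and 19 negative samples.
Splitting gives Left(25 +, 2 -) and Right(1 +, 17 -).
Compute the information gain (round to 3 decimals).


H(parent) = 0.9825. H(left) = 0.3809, H(right) = 0.3095. Weighted = (27/45)*0.3809 + (18/45)*0.3095 = 0.3523. IG = 0.9825 - 0.3523 = 0.6302, which rounds to 0.630.

0.630


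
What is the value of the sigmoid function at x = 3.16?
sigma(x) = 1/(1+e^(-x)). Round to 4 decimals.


sigma(3.16) = 1/(1+e^(-3.16)) = 1/(1+0.042426) = 1/1.042426 = 0.9593.

0.9593


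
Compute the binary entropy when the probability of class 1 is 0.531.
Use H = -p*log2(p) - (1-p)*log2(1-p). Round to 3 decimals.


H = -0.531*log2(0.531) - 0.469*log2(0.469) = 0.997.

0.997


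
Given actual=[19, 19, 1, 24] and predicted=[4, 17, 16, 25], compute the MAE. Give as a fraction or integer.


MAE = (1/4) * (|19-4|=15 + |19-17|=2 + |1-16|=15 + |24-25|=1). Sum = 33. MAE = 33/4.

33/4


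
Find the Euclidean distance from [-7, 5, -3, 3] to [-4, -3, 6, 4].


d = sqrt(sum of squared differences). (-7--4)^2=9, (5--3)^2=64, (-3-6)^2=81, (3-4)^2=1. Sum = 155.

sqrt(155)


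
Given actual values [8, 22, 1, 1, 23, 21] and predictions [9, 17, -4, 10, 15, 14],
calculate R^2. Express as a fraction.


Mean(y) = 38/3. SS_res = 245. SS_tot = 1672/3. R^2 = 1 - 245/(1672/3) = 937/1672.

937/1672


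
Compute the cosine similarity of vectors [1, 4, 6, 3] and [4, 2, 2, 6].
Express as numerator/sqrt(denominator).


dot = 42. |a|^2 = 62, |b|^2 = 60. cos = 42/sqrt(3720).

42/sqrt(3720)


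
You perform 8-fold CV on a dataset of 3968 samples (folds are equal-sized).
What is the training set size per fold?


Each validation fold has 3968/8 = 496 samples. Training set = 3968 - 496 = 3472.

3472


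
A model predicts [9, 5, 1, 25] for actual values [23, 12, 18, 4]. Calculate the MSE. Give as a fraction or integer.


MSE = (1/4) * ((23-9)^2=196 + (12-5)^2=49 + (18-1)^2=289 + (4-25)^2=441). Sum = 975. MSE = 975/4.

975/4


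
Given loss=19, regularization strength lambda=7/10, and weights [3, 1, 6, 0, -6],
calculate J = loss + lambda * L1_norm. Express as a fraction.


L1 norm = sum(|w|) = 16. J = 19 + 7/10 * 16 = 151/5.

151/5


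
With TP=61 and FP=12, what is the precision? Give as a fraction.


Precision = TP / (TP + FP) = 61 / 73 = 61/73.

61/73


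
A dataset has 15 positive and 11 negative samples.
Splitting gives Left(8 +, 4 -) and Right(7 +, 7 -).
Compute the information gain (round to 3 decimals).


H(parent) = 0.9829. H(left) = 0.9183, H(right) = 1.0000. Weighted = (12/26)*0.9183 + (14/26)*1.0000 = 0.9623. IG = 0.9829 - 0.9623 = 0.0206, which rounds to 0.021.

0.021


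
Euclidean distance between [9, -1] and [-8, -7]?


d = sqrt(sum of squared differences). (9--8)^2=289, (-1--7)^2=36. Sum = 325.

sqrt(325)


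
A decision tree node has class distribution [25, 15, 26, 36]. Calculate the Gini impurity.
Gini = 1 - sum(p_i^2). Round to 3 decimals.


Total = 102. Proportions: 25/102, 15/102, 26/102, 36/102. sum(p_i^2) = 0.2712. Gini = 1 - 0.2712 = 0.7288, which rounds to 0.729.

0.729


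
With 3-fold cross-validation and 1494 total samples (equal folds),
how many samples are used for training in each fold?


Each validation fold has 1494/3 = 498 samples. Training set = 1494 - 498 = 996.

996


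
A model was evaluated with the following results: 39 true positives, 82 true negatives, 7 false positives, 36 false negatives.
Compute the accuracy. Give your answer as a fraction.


Accuracy = (TP + TN) / (TP + TN + FP + FN) = (39 + 82) / 164 = 121/164.

121/164


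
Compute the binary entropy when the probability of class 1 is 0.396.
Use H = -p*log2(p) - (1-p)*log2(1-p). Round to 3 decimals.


H = -0.396*log2(0.396) - 0.604*log2(0.604) = 0.969.

0.969


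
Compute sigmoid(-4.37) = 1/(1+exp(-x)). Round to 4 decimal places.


sigma(-4.37) = 1/(1+e^(4.37)) = 1/(1+79.043632) = 1/80.043632 = 0.0125.

0.0125


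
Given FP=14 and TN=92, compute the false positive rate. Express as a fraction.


FPR = FP / (FP + TN) = 14 / 106 = 7/53.

7/53


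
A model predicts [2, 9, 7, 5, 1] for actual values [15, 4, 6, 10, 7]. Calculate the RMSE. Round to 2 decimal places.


MSE = 51.2000. RMSE = sqrt(51.2000) = 7.16.

7.16


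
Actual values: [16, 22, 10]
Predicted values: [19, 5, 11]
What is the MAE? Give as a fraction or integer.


MAE = (1/3) * (|16-19|=3 + |22-5|=17 + |10-11|=1). Sum = 21. MAE = 7.

7


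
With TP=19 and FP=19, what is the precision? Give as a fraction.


Precision = TP / (TP + FP) = 19 / 38 = 1/2.

1/2


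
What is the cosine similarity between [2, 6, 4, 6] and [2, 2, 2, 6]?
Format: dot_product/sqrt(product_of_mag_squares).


dot = 60. |a|^2 = 92, |b|^2 = 48. cos = 60/sqrt(4416).

60/sqrt(4416)


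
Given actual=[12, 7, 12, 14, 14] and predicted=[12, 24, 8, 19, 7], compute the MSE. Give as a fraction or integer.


MSE = (1/5) * ((12-12)^2=0 + (7-24)^2=289 + (12-8)^2=16 + (14-19)^2=25 + (14-7)^2=49). Sum = 379. MSE = 379/5.

379/5


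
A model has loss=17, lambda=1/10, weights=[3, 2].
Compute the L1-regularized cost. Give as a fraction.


L1 norm = sum(|w|) = 5. J = 17 + 1/10 * 5 = 35/2.

35/2


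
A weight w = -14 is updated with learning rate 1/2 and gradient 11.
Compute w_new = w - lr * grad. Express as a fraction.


w_new = -14 - 1/2 * 11 = -14 - 11/2 = -39/2.

-39/2


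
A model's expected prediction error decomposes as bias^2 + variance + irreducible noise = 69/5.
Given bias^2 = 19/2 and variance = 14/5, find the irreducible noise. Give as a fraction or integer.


Total error = bias^2 + variance + irreducible noise. So irreducible noise = 69/5 - 19/2 - 14/5 = 3/2.

3/2


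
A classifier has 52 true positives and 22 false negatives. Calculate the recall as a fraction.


Recall = TP / (TP + FN) = 52 / 74 = 26/37.

26/37


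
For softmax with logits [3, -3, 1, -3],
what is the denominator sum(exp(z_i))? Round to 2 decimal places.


Denom = e^3=20.0855 + e^-3=0.0498 + e^1=2.7183 + e^-3=0.0498. Sum = 22.9034, which rounds to 22.90.

22.90


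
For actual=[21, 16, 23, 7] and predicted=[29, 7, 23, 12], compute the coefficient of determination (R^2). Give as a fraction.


Mean(y) = 67/4. SS_res = 170. SS_tot = 611/4. R^2 = 1 - 170/(611/4) = -69/611.

-69/611


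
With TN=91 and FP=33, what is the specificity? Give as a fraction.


Specificity = TN / (TN + FP) = 91 / 124 = 91/124.

91/124


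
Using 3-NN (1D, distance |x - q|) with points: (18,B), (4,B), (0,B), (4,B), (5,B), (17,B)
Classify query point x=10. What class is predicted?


Distances: |18-10|=8, |4-10|=6, |0-10|=10, |4-10|=6, |5-10|=5, |17-10|=7. 3 nearest: (5,B), (4,B), (4,B). Counts: {'B': 3}. Majority class: B.

B


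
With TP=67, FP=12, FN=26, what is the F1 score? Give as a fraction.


Precision = 67/79 = 67/79. Recall = 67/93 = 67/93. F1 = 2*P*R/(P+R) = 67/86.

67/86


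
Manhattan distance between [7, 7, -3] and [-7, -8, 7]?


d = sum of absolute differences: |7--7|=14 + |7--8|=15 + |-3-7|=10 = 39.

39


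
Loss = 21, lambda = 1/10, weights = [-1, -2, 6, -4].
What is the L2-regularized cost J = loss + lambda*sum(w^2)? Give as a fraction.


L2 sq norm = sum(w^2) = 57. J = 21 + 1/10 * 57 = 267/10.

267/10


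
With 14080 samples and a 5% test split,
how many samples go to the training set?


Test set = 14080 * 5% = 704. Training set = 14080 - 704 = 13376.

13376


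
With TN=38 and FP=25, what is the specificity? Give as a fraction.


Specificity = TN / (TN + FP) = 38 / 63 = 38/63.

38/63


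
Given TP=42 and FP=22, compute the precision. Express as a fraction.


Precision = TP / (TP + FP) = 42 / 64 = 21/32.

21/32


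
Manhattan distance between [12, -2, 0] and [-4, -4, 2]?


d = sum of absolute differences: |12--4|=16 + |-2--4|=2 + |0-2|=2 = 20.

20


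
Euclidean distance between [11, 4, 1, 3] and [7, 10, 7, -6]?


d = sqrt(sum of squared differences). (11-7)^2=16, (4-10)^2=36, (1-7)^2=36, (3--6)^2=81. Sum = 169.

13


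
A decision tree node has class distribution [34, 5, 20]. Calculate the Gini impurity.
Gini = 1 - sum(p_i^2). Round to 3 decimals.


Total = 59. Proportions: 34/59, 5/59, 20/59. sum(p_i^2) = 0.4542. Gini = 1 - 0.4542 = 0.5458, which rounds to 0.546.

0.546


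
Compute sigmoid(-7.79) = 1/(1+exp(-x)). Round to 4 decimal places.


sigma(-7.79) = 1/(1+e^(7.79)) = 1/(1+2416.317582) = 1/2417.317582 = 0.0004.

0.0004


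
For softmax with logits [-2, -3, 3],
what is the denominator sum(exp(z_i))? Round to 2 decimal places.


Denom = e^-2=0.1353 + e^-3=0.0498 + e^3=20.0855. Sum = 20.2706, which rounds to 20.27.

20.27


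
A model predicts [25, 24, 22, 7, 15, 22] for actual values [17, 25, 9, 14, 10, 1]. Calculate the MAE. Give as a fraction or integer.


MAE = (1/6) * (|17-25|=8 + |25-24|=1 + |9-22|=13 + |14-7|=7 + |10-15|=5 + |1-22|=21). Sum = 55. MAE = 55/6.

55/6


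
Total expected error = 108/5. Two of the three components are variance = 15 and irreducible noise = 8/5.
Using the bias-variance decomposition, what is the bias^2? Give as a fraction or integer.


Total error = bias^2 + variance + irreducible noise. So bias^2 = 108/5 - 15 - 8/5 = 5.

5


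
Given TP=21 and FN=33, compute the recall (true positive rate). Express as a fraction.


Recall = TP / (TP + FN) = 21 / 54 = 7/18.

7/18


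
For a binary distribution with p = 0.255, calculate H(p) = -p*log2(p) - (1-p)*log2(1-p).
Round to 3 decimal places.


H = -0.255*log2(0.255) - 0.745*log2(0.745) = 0.819.

0.819


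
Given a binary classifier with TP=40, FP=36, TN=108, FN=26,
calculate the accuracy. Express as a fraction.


Accuracy = (TP + TN) / (TP + TN + FP + FN) = (40 + 108) / 210 = 74/105.

74/105


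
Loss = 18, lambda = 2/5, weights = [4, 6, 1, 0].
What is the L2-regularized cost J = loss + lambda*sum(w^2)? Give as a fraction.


L2 sq norm = sum(w^2) = 53. J = 18 + 2/5 * 53 = 196/5.

196/5


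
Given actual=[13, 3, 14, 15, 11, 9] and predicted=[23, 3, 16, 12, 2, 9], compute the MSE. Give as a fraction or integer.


MSE = (1/6) * ((13-23)^2=100 + (3-3)^2=0 + (14-16)^2=4 + (15-12)^2=9 + (11-2)^2=81 + (9-9)^2=0). Sum = 194. MSE = 97/3.

97/3


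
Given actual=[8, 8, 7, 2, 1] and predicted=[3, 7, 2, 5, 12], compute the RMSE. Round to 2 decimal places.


MSE = 36.2000. RMSE = sqrt(36.2000) = 6.02.

6.02


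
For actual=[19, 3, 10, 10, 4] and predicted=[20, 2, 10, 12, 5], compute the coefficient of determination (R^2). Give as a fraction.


Mean(y) = 46/5. SS_res = 7. SS_tot = 814/5. R^2 = 1 - 7/(814/5) = 779/814.

779/814


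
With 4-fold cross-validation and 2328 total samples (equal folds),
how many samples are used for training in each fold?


Each validation fold has 2328/4 = 582 samples. Training set = 2328 - 582 = 1746.

1746


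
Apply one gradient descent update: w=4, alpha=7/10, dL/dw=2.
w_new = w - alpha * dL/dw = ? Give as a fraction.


w_new = 4 - 7/10 * 2 = 4 - 7/5 = 13/5.

13/5


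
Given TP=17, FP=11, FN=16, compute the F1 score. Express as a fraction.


Precision = 17/28 = 17/28. Recall = 17/33 = 17/33. F1 = 2*P*R/(P+R) = 34/61.

34/61


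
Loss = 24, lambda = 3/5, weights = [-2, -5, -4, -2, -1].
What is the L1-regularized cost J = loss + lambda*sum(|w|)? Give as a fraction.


L1 norm = sum(|w|) = 14. J = 24 + 3/5 * 14 = 162/5.

162/5


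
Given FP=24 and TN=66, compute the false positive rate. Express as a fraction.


FPR = FP / (FP + TN) = 24 / 90 = 4/15.

4/15


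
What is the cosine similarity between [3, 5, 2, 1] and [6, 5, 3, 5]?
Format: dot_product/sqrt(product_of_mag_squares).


dot = 54. |a|^2 = 39, |b|^2 = 95. cos = 54/sqrt(3705).

54/sqrt(3705)


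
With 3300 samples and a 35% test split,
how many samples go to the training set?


Test set = 3300 * 35% = 1155. Training set = 3300 - 1155 = 2145.

2145


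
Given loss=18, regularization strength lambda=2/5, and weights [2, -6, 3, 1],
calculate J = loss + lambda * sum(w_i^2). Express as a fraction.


L2 sq norm = sum(w^2) = 50. J = 18 + 2/5 * 50 = 38.

38


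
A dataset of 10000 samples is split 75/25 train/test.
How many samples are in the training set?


Test set = 10000 * 25% = 2500. Training set = 10000 - 2500 = 7500.

7500


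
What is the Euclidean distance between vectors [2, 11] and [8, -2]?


d = sqrt(sum of squared differences). (2-8)^2=36, (11--2)^2=169. Sum = 205.

sqrt(205)


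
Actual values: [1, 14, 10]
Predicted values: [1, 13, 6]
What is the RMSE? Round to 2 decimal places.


MSE = 5.6667. RMSE = sqrt(5.6667) = 2.38.

2.38


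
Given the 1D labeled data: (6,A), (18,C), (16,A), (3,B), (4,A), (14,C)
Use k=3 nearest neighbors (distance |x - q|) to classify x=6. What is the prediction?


Distances: |6-6|=0, |18-6|=12, |16-6|=10, |3-6|=3, |4-6|=2, |14-6|=8. 3 nearest: (6,A), (4,A), (3,B). Counts: {'A': 2, 'B': 1}. Majority class: A.

A


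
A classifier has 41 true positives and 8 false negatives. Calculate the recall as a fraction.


Recall = TP / (TP + FN) = 41 / 49 = 41/49.

41/49


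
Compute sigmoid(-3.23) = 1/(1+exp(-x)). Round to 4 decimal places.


sigma(-3.23) = 1/(1+e^(3.23)) = 1/(1+25.279657) = 1/26.279657 = 0.0381.

0.0381


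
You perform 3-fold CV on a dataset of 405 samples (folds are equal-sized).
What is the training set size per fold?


Each validation fold has 405/3 = 135 samples. Training set = 405 - 135 = 270.

270


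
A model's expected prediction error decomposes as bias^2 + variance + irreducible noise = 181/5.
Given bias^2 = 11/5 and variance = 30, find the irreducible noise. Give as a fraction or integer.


Total error = bias^2 + variance + irreducible noise. So irreducible noise = 181/5 - 11/5 - 30 = 4.

4


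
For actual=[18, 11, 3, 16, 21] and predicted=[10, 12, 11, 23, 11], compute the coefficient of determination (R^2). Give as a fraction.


Mean(y) = 69/5. SS_res = 278. SS_tot = 994/5. R^2 = 1 - 278/(994/5) = -198/497.

-198/497


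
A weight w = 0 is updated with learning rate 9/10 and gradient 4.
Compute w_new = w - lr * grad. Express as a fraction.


w_new = 0 - 9/10 * 4 = 0 - 18/5 = -18/5.

-18/5


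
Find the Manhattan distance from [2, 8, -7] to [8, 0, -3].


d = sum of absolute differences: |2-8|=6 + |8-0|=8 + |-7--3|=4 = 18.

18


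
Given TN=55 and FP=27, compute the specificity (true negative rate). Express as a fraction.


Specificity = TN / (TN + FP) = 55 / 82 = 55/82.

55/82


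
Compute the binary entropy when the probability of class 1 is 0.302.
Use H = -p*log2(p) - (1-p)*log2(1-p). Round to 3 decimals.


H = -0.302*log2(0.302) - 0.698*log2(0.698) = 0.884.

0.884


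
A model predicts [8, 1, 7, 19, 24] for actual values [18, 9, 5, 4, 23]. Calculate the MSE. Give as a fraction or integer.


MSE = (1/5) * ((18-8)^2=100 + (9-1)^2=64 + (5-7)^2=4 + (4-19)^2=225 + (23-24)^2=1). Sum = 394. MSE = 394/5.

394/5


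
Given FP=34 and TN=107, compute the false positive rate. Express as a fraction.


FPR = FP / (FP + TN) = 34 / 141 = 34/141.

34/141


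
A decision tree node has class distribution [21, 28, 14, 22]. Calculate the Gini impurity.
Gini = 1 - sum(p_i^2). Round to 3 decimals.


Total = 85. Proportions: 21/85, 28/85, 14/85, 22/85. sum(p_i^2) = 0.2637. Gini = 1 - 0.2637 = 0.7363, which rounds to 0.736.

0.736


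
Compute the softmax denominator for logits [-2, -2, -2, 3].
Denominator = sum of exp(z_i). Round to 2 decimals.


Denom = e^-2=0.1353 + e^-2=0.1353 + e^-2=0.1353 + e^3=20.0855. Sum = 20.4914, which rounds to 20.49.

20.49


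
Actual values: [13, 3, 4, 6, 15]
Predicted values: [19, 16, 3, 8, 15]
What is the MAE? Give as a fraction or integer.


MAE = (1/5) * (|13-19|=6 + |3-16|=13 + |4-3|=1 + |6-8|=2 + |15-15|=0). Sum = 22. MAE = 22/5.

22/5


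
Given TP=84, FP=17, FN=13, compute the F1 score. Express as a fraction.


Precision = 84/101 = 84/101. Recall = 84/97 = 84/97. F1 = 2*P*R/(P+R) = 28/33.

28/33


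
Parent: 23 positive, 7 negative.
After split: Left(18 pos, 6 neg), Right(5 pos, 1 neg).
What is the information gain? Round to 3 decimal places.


H(parent) = 0.7838. H(left) = 0.8113, H(right) = 0.6500. Weighted = (24/30)*0.8113 + (6/30)*0.6500 = 0.7790. IG = 0.7838 - 0.7790 = 0.0048, which rounds to 0.005.

0.005


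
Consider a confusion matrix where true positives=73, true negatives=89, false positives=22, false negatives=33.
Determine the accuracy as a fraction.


Accuracy = (TP + TN) / (TP + TN + FP + FN) = (73 + 89) / 217 = 162/217.

162/217


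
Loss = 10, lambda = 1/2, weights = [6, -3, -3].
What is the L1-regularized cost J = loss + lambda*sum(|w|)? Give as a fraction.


L1 norm = sum(|w|) = 12. J = 10 + 1/2 * 12 = 16.

16


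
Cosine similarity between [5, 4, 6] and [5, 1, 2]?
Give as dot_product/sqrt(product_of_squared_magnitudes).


dot = 41. |a|^2 = 77, |b|^2 = 30. cos = 41/sqrt(2310).

41/sqrt(2310)


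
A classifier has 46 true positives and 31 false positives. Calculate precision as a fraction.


Precision = TP / (TP + FP) = 46 / 77 = 46/77.

46/77


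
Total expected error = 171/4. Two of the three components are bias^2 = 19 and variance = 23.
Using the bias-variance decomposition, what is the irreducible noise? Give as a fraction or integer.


Total error = bias^2 + variance + irreducible noise. So irreducible noise = 171/4 - 19 - 23 = 3/4.

3/4


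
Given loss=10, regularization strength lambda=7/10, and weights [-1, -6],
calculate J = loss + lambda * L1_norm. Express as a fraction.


L1 norm = sum(|w|) = 7. J = 10 + 7/10 * 7 = 149/10.

149/10


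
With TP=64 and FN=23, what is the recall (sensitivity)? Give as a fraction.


Recall = TP / (TP + FN) = 64 / 87 = 64/87.

64/87


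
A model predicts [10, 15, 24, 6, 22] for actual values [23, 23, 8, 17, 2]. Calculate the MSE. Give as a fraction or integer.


MSE = (1/5) * ((23-10)^2=169 + (23-15)^2=64 + (8-24)^2=256 + (17-6)^2=121 + (2-22)^2=400). Sum = 1010. MSE = 202.

202


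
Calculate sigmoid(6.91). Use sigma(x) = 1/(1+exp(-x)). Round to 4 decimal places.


sigma(6.91) = 1/(1+e^(-6.91)) = 1/(1+0.000998) = 1/1.000998 = 0.9990.

0.9990


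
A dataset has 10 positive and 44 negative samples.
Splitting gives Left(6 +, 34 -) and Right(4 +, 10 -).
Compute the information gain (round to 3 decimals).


H(parent) = 0.6913. H(left) = 0.6098, H(right) = 0.8631. Weighted = (40/54)*0.6098 + (14/54)*0.8631 = 0.6755. IG = 0.6913 - 0.6755 = 0.0158, which rounds to 0.016.

0.016


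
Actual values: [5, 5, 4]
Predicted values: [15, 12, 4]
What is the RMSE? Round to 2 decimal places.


MSE = 49.6667. RMSE = sqrt(49.6667) = 7.05.

7.05


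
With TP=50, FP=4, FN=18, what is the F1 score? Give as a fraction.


Precision = 50/54 = 25/27. Recall = 50/68 = 25/34. F1 = 2*P*R/(P+R) = 50/61.

50/61


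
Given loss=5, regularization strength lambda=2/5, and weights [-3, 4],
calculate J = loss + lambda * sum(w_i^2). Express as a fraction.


L2 sq norm = sum(w^2) = 25. J = 5 + 2/5 * 25 = 15.

15
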